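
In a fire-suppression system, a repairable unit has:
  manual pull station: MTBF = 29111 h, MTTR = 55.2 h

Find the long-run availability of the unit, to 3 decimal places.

A(manual pull station) = MTBF/(MTBF+MTTR) = 29111/(29111+55.2) = 0.998

0.998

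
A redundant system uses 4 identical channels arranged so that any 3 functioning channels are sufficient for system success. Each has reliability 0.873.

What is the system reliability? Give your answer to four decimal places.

0.9188

R = Σ_{i=3}^{4} C(4,i) p^i (1−p)^{4−i} with p = 0.873
C(4,3)·0.873^3·0.127^1 = 0.337992
C(4,4)·0.873^4·0.127^0 = 0.580841
Sum = 0.9188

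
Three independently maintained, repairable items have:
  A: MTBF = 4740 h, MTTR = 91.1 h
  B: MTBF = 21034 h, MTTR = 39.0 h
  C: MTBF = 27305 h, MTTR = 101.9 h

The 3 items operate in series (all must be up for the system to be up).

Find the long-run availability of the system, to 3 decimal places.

0.976

A(A) = MTBF/(MTBF+MTTR) = 4740/(4740+91.1) = 0.981143
A(B) = MTBF/(MTBF+MTTR) = 21034/(21034+39.0) = 0.998149
A(C) = MTBF/(MTBF+MTTR) = 27305/(27305+101.9) = 0.996282
Series availability: 0.981143 × 0.998149 × 0.996282 = 0.976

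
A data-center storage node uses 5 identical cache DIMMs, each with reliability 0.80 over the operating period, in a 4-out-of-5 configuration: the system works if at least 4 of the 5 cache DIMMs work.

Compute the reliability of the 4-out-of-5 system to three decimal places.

R = Σ_{i=4}^{5} C(5,i) p^i (1−p)^{5−i} with p = 0.80
C(5,4)·0.80^4·0.20^1 = 0.40960
C(5,5)·0.80^5·0.20^0 = 0.32768
Sum = 0.737

0.737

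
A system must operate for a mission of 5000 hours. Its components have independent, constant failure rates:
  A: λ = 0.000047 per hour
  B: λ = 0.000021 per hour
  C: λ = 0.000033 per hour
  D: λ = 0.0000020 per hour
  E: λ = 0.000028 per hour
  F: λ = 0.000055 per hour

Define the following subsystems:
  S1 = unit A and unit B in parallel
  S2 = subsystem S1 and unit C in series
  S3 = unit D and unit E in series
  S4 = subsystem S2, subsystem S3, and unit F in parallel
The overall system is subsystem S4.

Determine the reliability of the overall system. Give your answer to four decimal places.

R(A) = exp(−0.000047 × 5000) = 0.790571
R(B) = exp(−0.000021 × 5000) = 0.900325
R(C) = exp(−0.000033 × 5000) = 0.847894
R(D) = exp(−0.0000020 × 5000) = 0.990050
R(E) = exp(−0.000028 × 5000) = 0.869358
R(F) = exp(−0.000055 × 5000) = 0.759572
Parallel (A and B): 1 − (1 − 0.790571)(1 − 0.900325) = 0.979125
Series ([0.979125] and C): 0.979125 × 0.847894 = 0.830194
Series (D and E): 0.990050 × 0.869358 = 0.860708
Parallel ([0.830194], [0.860708], and F): 1 − (1 − 0.830194)(1 − 0.860708)(1 − 0.759572) = 0.9943

0.9943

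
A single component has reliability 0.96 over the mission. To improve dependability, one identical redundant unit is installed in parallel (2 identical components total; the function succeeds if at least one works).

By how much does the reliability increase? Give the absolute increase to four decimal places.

R_before = 0.96
R_after = 1 − (1 − 0.96)^2 = 0.9984
ΔR = 0.9984 − 0.96 = 0.0384

0.0384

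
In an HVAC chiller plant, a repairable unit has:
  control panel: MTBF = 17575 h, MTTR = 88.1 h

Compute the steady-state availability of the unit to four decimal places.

0.9950

A(control panel) = MTBF/(MTBF+MTTR) = 17575/(17575+88.1) = 0.9950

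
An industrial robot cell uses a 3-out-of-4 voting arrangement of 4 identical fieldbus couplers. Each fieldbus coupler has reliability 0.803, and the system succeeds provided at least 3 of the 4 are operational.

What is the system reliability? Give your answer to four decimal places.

0.8238

R = Σ_{i=3}^{4} C(4,i) p^i (1−p)^{4−i} with p = 0.803
C(4,3)·0.803^3·0.197^1 = 0.408012
C(4,4)·0.803^4·0.197^0 = 0.415779
Sum = 0.8238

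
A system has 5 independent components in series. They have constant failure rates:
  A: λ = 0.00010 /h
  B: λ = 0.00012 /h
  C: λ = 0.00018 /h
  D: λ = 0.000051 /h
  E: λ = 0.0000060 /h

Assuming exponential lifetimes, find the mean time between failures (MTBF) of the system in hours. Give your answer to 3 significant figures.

2190

Series of exponential components: λ_sys = Σ λ_i
λ_sys = 0.00010 + 0.00012 + 0.00018 + 0.000051 + 0.0000060 = 4.5700e-04 /h
MTBF = 1 / λ_sys = 2190 h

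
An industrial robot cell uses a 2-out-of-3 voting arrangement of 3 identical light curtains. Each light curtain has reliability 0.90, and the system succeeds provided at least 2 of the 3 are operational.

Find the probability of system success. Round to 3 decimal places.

R = Σ_{i=2}^{3} C(3,i) p^i (1−p)^{3−i} with p = 0.90
C(3,2)·0.90^2·0.10^1 = 0.24300
C(3,3)·0.90^3·0.10^0 = 0.72900
Sum = 0.972

0.972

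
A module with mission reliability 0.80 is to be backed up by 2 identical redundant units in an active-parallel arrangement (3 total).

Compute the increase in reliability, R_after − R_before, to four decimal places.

R_before = 0.80
R_after = 1 − (1 − 0.80)^3 = 0.9920
ΔR = 0.9920 − 0.80 = 0.1920

0.1920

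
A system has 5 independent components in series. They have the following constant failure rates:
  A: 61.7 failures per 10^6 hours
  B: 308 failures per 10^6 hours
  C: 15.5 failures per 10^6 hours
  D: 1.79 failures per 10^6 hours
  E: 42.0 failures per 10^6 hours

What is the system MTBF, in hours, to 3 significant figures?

Series of exponential components: λ_sys = Σ λ_i
λ_sys = 0.0000617 + 0.000308 + 0.0000155 + 0.00000179 + 0.0000420 = 4.2899e-04 /h
MTBF = 1 / λ_sys = 2330 h

2330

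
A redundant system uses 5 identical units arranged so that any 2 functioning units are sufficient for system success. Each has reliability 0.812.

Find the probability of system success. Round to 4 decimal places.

R = Σ_{i=2}^{5} C(5,i) p^i (1−p)^{5−i} with p = 0.812
C(5,2)·0.812^2·0.188^3 = 0.043811
C(5,3)·0.812^3·0.188^2 = 0.189227
C(5,4)·0.812^4·0.188^1 = 0.408650
C(5,5)·0.812^5·0.188^0 = 0.353004
Sum = 0.9947

0.9947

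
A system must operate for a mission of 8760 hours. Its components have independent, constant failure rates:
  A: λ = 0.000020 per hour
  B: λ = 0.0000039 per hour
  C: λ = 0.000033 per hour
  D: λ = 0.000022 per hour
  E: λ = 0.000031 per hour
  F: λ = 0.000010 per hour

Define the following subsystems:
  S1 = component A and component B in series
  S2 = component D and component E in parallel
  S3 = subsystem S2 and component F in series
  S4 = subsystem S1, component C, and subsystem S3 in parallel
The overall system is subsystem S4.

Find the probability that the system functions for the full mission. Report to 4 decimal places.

0.9942

R(A) = exp(−0.000020 × 8760) = 0.839289
R(B) = exp(−0.0000039 × 8760) = 0.966413
R(C) = exp(−0.000033 × 8760) = 0.748952
R(D) = exp(−0.000022 × 8760) = 0.824713
R(E) = exp(−0.000031 × 8760) = 0.762190
R(F) = exp(−0.000010 × 8760) = 0.916127
Series (A and B): 0.839289 × 0.966413 = 0.811100
Parallel (D and E): 1 − (1 − 0.824713)(1 − 0.762190) = 0.958315
Series ([0.958315] and F): 0.958315 × 0.916127 = 0.877938
Parallel ([0.811100], C, and [0.877938]): 1 − (1 − 0.811100)(1 − 0.748952)(1 − 0.877938) = 0.9942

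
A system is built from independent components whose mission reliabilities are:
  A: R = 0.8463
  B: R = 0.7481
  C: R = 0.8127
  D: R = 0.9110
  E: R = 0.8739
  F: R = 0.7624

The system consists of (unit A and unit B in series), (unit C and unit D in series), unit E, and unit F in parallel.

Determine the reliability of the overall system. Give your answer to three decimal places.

0.997

Series (A and B): 0.84630 × 0.74810 = 0.63312
Series (C and D): 0.81270 × 0.91100 = 0.74037
Parallel ([0.63312], [0.74037], E, and F): 1 − (1 − 0.63312)(1 − 0.74037)(1 − 0.87390)(1 − 0.76240) = 0.997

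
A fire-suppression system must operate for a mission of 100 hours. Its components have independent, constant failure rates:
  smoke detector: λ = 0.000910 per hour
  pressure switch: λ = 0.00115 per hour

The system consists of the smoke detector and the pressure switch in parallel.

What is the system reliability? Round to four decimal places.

0.9906

R(smoke detector) = exp(−0.000910 × 100) = 0.913018
R(pressure switch) = exp(−0.00115 × 100) = 0.891366
Parallel (smoke detector and pressure switch): 1 − (1 − 0.913018)(1 − 0.891366) = 0.9906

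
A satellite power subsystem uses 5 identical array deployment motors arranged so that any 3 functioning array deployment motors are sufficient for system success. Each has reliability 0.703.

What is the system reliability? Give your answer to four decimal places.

R = Σ_{i=3}^{5} C(5,i) p^i (1−p)^{5−i} with p = 0.703
C(5,3)·0.703^3·0.297^2 = 0.306464
C(5,4)·0.703^4·0.297^1 = 0.362700
C(5,5)·0.703^5·0.297^0 = 0.171703
Sum = 0.8409

0.8409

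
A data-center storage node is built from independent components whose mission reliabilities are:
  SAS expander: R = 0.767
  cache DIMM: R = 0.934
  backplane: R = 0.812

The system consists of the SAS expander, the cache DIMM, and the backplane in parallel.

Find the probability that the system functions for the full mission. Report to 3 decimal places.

Parallel (SAS expander, cache DIMM, and backplane): 1 − (1 − 0.76700)(1 − 0.93400)(1 − 0.81200) = 0.997

0.997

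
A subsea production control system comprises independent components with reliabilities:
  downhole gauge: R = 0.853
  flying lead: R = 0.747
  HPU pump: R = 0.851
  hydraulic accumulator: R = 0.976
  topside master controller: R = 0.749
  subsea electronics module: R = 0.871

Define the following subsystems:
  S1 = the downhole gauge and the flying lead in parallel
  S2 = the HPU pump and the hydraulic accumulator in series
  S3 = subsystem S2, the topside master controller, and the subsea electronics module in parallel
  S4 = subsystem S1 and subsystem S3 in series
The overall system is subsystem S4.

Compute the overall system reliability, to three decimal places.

Parallel (downhole gauge and flying lead): 1 − (1 − 0.85300)(1 − 0.74700) = 0.96281
Series (HPU pump and hydraulic accumulator): 0.85100 × 0.97600 = 0.83058
Parallel ([0.83058], topside master controller, and subsea electronics module): 1 − (1 − 0.83058)(1 − 0.74900)(1 − 0.87100) = 0.99451
Series ([0.96281] and [0.99451]): 0.96281 × 0.99451 = 0.958

0.958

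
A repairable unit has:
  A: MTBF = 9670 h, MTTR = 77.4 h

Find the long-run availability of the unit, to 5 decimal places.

A(A) = MTBF/(MTBF+MTTR) = 9670/(9670+77.4) = 0.99206

0.99206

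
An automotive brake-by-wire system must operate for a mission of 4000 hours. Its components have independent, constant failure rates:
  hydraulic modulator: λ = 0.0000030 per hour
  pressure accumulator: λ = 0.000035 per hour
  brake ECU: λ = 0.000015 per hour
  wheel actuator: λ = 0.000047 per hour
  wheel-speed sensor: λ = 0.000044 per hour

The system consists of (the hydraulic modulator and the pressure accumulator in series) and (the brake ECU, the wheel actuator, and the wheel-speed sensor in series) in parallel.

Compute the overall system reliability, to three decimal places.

0.951

R(hydraulic modulator) = exp(−0.0000030 × 4000) = 0.98807
R(pressure accumulator) = exp(−0.000035 × 4000) = 0.86936
R(brake ECU) = exp(−0.000015 × 4000) = 0.94176
R(wheel actuator) = exp(−0.000047 × 4000) = 0.82861
R(wheel-speed sensor) = exp(−0.000044 × 4000) = 0.83862
Series (hydraulic modulator and pressure accumulator): 0.98807 × 0.86936 = 0.85899
Series (brake ECU, wheel actuator, and wheel-speed sensor): 0.94176 × 0.82861 × 0.83862 = 0.65442
Parallel ([0.85899] and [0.65442]): 1 − (1 − 0.85899)(1 − 0.65442) = 0.951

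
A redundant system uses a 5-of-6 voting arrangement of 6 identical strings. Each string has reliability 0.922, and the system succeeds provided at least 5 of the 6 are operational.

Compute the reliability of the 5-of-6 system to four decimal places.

R = Σ_{i=5}^{6} C(6,i) p^i (1−p)^{6−i} with p = 0.922
C(6,5)·0.922^5·0.078^1 = 0.311817
C(6,6)·0.922^6·0.078^0 = 0.614307
Sum = 0.9261

0.9261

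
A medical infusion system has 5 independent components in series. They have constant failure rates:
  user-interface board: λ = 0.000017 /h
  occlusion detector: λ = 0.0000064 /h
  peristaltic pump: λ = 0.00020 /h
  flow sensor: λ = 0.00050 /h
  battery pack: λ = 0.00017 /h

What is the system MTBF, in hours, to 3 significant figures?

Series of exponential components: λ_sys = Σ λ_i
λ_sys = 0.000017 + 0.0000064 + 0.00020 + 0.00050 + 0.00017 = 8.9340e-04 /h
MTBF = 1 / λ_sys = 1120 h

1120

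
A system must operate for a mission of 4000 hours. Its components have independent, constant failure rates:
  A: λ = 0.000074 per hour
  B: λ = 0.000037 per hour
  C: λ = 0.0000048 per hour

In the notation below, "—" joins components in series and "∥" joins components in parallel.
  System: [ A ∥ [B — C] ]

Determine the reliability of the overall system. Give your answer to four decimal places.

R(A) = exp(−0.000074 × 4000) = 0.743787
R(B) = exp(−0.000037 × 4000) = 0.862431
R(C) = exp(−0.0000048 × 4000) = 0.980983
Series (B and C): 0.862431 × 0.980983 = 0.846030
Parallel (A and [0.846030]): 1 − (1 − 0.743787)(1 − 0.846030) = 0.9606

0.9606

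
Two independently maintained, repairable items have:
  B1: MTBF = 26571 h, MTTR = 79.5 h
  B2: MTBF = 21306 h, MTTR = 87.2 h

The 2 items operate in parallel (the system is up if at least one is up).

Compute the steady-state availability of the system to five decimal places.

A(B1) = MTBF/(MTBF+MTTR) = 26571/(26571+79.5) = 0.997017
A(B2) = MTBF/(MTBF+MTTR) = 21306/(21306+87.2) = 0.995924
Parallel availability: 1 − (1 − 0.997017)(1 − 0.995924) = 0.99999

0.99999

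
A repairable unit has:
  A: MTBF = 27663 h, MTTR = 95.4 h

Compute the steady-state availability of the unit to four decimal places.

A(A) = MTBF/(MTBF+MTTR) = 27663/(27663+95.4) = 0.9966

0.9966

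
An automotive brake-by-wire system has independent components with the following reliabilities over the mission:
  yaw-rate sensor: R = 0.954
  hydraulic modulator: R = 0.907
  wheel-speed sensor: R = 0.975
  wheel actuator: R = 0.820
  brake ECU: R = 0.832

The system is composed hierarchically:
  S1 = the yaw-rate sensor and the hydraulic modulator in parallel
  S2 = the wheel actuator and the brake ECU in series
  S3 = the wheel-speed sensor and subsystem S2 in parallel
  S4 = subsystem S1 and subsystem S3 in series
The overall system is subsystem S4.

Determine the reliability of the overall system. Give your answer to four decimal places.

Parallel (yaw-rate sensor and hydraulic modulator): 1 − (1 − 0.954000)(1 − 0.907000) = 0.995722
Series (wheel actuator and brake ECU): 0.820000 × 0.832000 = 0.682240
Parallel (wheel-speed sensor and [0.682240]): 1 − (1 − 0.975000)(1 − 0.682240) = 0.992056
Series ([0.995722] and [0.992056]): 0.995722 × 0.992056 = 0.9878

0.9878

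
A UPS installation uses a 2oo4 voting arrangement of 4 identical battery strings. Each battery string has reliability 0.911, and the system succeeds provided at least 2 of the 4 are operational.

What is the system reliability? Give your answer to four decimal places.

R = Σ_{i=2}^{4} C(4,i) p^i (1−p)^{4−i} with p = 0.911
C(4,2)·0.911^2·0.089^2 = 0.039443
C(4,3)·0.911^3·0.089^1 = 0.269157
C(4,4)·0.911^4·0.089^0 = 0.688769
Sum = 0.9974

0.9974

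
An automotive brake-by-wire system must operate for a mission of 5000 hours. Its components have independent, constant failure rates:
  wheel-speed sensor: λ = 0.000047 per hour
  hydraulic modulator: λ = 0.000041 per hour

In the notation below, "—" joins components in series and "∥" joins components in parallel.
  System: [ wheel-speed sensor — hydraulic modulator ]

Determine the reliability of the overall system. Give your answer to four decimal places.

R(wheel-speed sensor) = exp(−0.000047 × 5000) = 0.790571
R(hydraulic modulator) = exp(−0.000041 × 5000) = 0.814647
Series (wheel-speed sensor and hydraulic modulator): 0.790571 × 0.814647 = 0.6440

0.6440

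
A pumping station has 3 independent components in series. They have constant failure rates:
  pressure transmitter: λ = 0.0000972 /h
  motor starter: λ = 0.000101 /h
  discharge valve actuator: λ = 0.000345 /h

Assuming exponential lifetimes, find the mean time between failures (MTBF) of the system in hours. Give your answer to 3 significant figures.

Series of exponential components: λ_sys = Σ λ_i
λ_sys = 0.0000972 + 0.000101 + 0.000345 = 5.4320e-04 /h
MTBF = 1 / λ_sys = 1840 h

1840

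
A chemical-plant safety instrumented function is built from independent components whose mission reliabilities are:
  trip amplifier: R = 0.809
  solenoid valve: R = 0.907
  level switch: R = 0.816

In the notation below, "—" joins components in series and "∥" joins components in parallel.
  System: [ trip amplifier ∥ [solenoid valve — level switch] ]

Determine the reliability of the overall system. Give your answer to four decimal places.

0.9504

Series (solenoid valve and level switch): 0.907000 × 0.816000 = 0.740112
Parallel (trip amplifier and [0.740112]): 1 − (1 − 0.809000)(1 − 0.740112) = 0.9504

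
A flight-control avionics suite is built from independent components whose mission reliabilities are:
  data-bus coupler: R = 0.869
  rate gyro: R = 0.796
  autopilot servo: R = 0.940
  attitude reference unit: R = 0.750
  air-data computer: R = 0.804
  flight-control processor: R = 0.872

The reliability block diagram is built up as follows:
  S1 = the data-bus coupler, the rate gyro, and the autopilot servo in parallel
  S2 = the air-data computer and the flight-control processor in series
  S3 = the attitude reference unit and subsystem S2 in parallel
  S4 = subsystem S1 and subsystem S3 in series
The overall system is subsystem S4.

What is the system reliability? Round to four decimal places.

Parallel (data-bus coupler, rate gyro, and autopilot servo): 1 − (1 − 0.869000)(1 − 0.796000)(1 − 0.940000) = 0.998397
Series (air-data computer and flight-control processor): 0.804000 × 0.872000 = 0.701088
Parallel (attitude reference unit and [0.701088]): 1 − (1 − 0.750000)(1 − 0.701088) = 0.925272
Series ([0.998397] and [0.925272]): 0.998397 × 0.925272 = 0.9238

0.9238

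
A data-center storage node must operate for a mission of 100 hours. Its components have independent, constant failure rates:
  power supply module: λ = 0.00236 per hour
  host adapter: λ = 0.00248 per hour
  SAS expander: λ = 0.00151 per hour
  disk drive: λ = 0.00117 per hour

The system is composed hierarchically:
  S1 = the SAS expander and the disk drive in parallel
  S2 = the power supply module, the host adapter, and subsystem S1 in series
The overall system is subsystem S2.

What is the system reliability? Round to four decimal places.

R(power supply module) = exp(−0.00236 × 100) = 0.789781
R(host adapter) = exp(−0.00248 × 100) = 0.780360
R(SAS expander) = exp(−0.00151 × 100) = 0.859848
R(disk drive) = exp(−0.00117 × 100) = 0.889585
Parallel (SAS expander and disk drive): 1 − (1 − 0.859848)(1 − 0.889585) = 0.984525
Series (power supply module, host adapter, and [0.984525]): 0.789781 × 0.780360 × 0.984525 = 0.6068

0.6068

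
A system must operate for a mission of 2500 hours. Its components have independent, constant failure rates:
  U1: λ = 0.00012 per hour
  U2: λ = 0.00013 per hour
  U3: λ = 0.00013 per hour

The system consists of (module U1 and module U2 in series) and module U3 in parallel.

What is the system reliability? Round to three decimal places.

0.871

R(U1) = exp(−0.00012 × 2500) = 0.74082
R(U2) = exp(−0.00013 × 2500) = 0.72253
R(U3) = exp(−0.00013 × 2500) = 0.72253
Series (U1 and U2): 0.74082 × 0.72253 = 0.53526
Parallel ([0.53526] and U3): 1 − (1 − 0.53526)(1 − 0.72253) = 0.871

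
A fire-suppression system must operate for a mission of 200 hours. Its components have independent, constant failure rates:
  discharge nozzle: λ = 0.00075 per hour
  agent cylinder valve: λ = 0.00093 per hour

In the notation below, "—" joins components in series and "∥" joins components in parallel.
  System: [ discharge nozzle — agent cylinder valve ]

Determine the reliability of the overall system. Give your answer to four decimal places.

0.7146

R(discharge nozzle) = exp(−0.00075 × 200) = 0.860708
R(agent cylinder valve) = exp(−0.00093 × 200) = 0.830274
Series (discharge nozzle and agent cylinder valve): 0.860708 × 0.830274 = 0.7146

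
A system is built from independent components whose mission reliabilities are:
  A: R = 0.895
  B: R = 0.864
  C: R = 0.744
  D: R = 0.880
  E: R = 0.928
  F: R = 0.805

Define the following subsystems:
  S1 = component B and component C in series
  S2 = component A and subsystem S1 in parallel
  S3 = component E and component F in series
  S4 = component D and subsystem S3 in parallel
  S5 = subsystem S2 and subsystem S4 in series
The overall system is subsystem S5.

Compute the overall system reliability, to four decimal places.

Series (B and C): 0.864000 × 0.744000 = 0.642816
Parallel (A and [0.642816]): 1 − (1 − 0.895000)(1 − 0.642816) = 0.962496
Series (E and F): 0.928000 × 0.805000 = 0.747040
Parallel (D and [0.747040]): 1 − (1 − 0.880000)(1 − 0.747040) = 0.969645
Series ([0.962496] and [0.969645]): 0.962496 × 0.969645 = 0.9333

0.9333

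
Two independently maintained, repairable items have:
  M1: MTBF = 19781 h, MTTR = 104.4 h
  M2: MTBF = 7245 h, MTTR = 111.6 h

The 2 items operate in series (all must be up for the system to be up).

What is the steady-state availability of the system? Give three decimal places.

0.980

A(M1) = MTBF/(MTBF+MTTR) = 19781/(19781+104.4) = 0.994750
A(M2) = MTBF/(MTBF+MTTR) = 7245/(7245+111.6) = 0.984830
Series availability: 0.994750 × 0.984830 = 0.980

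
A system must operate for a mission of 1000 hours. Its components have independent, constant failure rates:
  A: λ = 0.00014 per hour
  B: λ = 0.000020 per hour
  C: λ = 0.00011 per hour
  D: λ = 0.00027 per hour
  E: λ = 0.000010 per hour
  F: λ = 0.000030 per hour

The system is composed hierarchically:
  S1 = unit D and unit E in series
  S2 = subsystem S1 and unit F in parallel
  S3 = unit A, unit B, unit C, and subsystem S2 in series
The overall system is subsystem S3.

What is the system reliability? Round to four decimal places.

R(A) = exp(−0.00014 × 1000) = 0.869358
R(B) = exp(−0.000020 × 1000) = 0.980199
R(C) = exp(−0.00011 × 1000) = 0.895834
R(D) = exp(−0.00027 × 1000) = 0.763379
R(E) = exp(−0.000010 × 1000) = 0.990050
R(F) = exp(−0.000030 × 1000) = 0.970446
Series (D and E): 0.763379 × 0.990050 = 0.755783
Parallel ([0.755783] and F): 1 − (1 − 0.755783)(1 − 0.970446) = 0.992782
Series (A, B, C, and [0.992782]): 0.869358 × 0.980199 × 0.895834 × 0.992782 = 0.7579

0.7579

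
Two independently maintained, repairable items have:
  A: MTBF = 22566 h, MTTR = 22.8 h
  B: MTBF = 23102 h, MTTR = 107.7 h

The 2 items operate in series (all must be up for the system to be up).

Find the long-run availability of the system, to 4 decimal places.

A(A) = MTBF/(MTBF+MTTR) = 22566/(22566+22.8) = 0.998991
A(B) = MTBF/(MTBF+MTTR) = 23102/(23102+107.7) = 0.995360
Series availability: 0.998991 × 0.995360 = 0.9944

0.9944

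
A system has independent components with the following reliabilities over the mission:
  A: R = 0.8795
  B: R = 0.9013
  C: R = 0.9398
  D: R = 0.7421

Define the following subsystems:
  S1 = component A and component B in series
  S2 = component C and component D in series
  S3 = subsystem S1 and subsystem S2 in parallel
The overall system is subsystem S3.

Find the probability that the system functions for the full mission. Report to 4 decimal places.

Series (A and B): 0.879500 × 0.901300 = 0.792693
Series (C and D): 0.939800 × 0.742100 = 0.697426
Parallel ([0.792693] and [0.697426]): 1 − (1 − 0.792693)(1 − 0.697426) = 0.9373

0.9373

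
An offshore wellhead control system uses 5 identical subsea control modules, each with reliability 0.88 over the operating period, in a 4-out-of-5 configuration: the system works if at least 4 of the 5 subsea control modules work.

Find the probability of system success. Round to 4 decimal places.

0.8875

R = Σ_{i=4}^{5} C(5,i) p^i (1−p)^{5−i} with p = 0.88
C(5,4)·0.88^4·0.12^1 = 0.359817
C(5,5)·0.88^5·0.12^0 = 0.527732
Sum = 0.8875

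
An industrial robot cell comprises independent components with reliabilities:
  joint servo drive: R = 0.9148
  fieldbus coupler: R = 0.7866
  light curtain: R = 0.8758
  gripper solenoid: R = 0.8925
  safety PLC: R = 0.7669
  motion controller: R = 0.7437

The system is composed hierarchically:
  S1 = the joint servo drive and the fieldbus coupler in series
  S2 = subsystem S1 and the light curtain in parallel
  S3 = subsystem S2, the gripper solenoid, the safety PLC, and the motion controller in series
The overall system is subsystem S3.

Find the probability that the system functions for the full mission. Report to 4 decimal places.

Series (joint servo drive and fieldbus coupler): 0.914800 × 0.786600 = 0.719582
Parallel ([0.719582] and light curtain): 1 − (1 − 0.719582)(1 − 0.875800) = 0.965172
Series ([0.965172], gripper solenoid, safety PLC, and motion controller): 0.965172 × 0.892500 × 0.766900 × 0.743700 = 0.4913

0.4913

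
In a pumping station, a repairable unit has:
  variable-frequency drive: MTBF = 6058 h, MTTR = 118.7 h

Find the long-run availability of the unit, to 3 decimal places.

A(variable-frequency drive) = MTBF/(MTBF+MTTR) = 6058/(6058+118.7) = 0.981

0.981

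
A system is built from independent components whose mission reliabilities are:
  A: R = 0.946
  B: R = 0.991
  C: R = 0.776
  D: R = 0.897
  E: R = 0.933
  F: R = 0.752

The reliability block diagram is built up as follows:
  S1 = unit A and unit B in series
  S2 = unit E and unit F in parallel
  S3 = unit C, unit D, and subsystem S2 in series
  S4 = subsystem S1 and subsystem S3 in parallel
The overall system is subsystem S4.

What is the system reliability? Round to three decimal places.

0.980

Series (A and B): 0.94600 × 0.99100 = 0.93749
Parallel (E and F): 1 − (1 − 0.93300)(1 − 0.75200) = 0.98338
Series (C, D, and [0.98338]): 0.77600 × 0.89700 × 0.98338 = 0.68450
Parallel ([0.93749] and [0.68450]): 1 − (1 − 0.93749)(1 − 0.68450) = 0.980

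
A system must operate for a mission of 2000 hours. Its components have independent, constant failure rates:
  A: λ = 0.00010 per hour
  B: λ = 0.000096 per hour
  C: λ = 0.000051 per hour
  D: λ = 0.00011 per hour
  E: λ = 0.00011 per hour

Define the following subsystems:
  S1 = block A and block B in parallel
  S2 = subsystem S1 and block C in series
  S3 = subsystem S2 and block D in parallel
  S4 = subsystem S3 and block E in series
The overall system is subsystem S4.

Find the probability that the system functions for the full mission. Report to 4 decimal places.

R(A) = exp(−0.00010 × 2000) = 0.818731
R(B) = exp(−0.000096 × 2000) = 0.825307
R(C) = exp(−0.000051 × 2000) = 0.903030
R(D) = exp(−0.00011 × 2000) = 0.802519
R(E) = exp(−0.00011 × 2000) = 0.802519
Parallel (A and B): 1 − (1 − 0.818731)(1 − 0.825307) = 0.968334
Series ([0.968334] and C): 0.968334 × 0.903030 = 0.874435
Parallel ([0.874435] and D): 1 − (1 − 0.874435)(1 − 0.802519) = 0.975203
Series ([0.975203] and E): 0.975203 × 0.802519 = 0.7826

0.7826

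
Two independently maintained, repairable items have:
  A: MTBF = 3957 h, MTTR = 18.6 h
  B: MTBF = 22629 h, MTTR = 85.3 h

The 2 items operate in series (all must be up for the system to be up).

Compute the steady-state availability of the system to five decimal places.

0.99158

A(A) = MTBF/(MTBF+MTTR) = 3957/(3957+18.6) = 0.995321
A(B) = MTBF/(MTBF+MTTR) = 22629/(22629+85.3) = 0.996245
Series availability: 0.995321 × 0.996245 = 0.99158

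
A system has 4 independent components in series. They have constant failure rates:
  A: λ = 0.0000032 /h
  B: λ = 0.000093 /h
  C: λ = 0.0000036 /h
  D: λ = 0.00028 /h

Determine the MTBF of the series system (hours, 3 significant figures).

Series of exponential components: λ_sys = Σ λ_i
λ_sys = 0.0000032 + 0.000093 + 0.0000036 + 0.00028 = 3.7980e-04 /h
MTBF = 1 / λ_sys = 2630 h

2630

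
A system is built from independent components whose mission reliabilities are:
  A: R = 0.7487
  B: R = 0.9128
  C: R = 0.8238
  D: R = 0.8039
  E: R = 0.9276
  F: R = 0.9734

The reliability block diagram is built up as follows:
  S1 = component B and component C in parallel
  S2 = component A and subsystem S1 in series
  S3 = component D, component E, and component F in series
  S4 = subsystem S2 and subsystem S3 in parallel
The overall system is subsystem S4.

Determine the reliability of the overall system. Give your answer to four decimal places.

0.9280

Parallel (B and C): 1 − (1 − 0.912800)(1 − 0.823800) = 0.984635
Series (A and [0.984635]): 0.748700 × 0.984635 = 0.737196
Series (D, E, and F): 0.803900 × 0.927600 × 0.973400 = 0.725862
Parallel ([0.737196] and [0.725862]): 1 − (1 − 0.737196)(1 − 0.725862) = 0.9280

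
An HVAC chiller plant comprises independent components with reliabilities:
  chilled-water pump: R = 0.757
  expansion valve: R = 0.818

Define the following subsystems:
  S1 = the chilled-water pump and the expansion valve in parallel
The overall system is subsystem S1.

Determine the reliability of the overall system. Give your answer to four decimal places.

Parallel (chilled-water pump and expansion valve): 1 − (1 − 0.757000)(1 − 0.818000) = 0.9558

0.9558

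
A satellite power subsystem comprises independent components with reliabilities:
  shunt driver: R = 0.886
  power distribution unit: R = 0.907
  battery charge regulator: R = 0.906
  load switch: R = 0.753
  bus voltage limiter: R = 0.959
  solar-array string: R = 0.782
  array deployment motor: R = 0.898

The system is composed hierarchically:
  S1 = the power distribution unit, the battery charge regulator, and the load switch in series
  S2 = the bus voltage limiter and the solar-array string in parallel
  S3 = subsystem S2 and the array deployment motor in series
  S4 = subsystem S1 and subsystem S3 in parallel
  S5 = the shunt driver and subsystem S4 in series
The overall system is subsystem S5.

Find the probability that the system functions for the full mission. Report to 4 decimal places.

0.8488

Series (power distribution unit, battery charge regulator, and load switch): 0.907000 × 0.906000 × 0.753000 = 0.618772
Parallel (bus voltage limiter and solar-array string): 1 − (1 − 0.959000)(1 − 0.782000) = 0.991062
Series ([0.991062] and array deployment motor): 0.991062 × 0.898000 = 0.889974
Parallel ([0.618772] and [0.889974]): 1 − (1 − 0.618772)(1 − 0.889974) = 0.958055
Series (shunt driver and [0.958055]): 0.886000 × 0.958055 = 0.8488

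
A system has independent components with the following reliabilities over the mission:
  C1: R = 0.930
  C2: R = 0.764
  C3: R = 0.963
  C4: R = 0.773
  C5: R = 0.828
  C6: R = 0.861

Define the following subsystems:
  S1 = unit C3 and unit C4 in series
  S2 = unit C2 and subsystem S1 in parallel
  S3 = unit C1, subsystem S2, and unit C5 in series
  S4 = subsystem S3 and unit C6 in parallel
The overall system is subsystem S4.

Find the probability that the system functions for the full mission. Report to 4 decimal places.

0.9616

Series (C3 and C4): 0.963000 × 0.773000 = 0.744399
Parallel (C2 and [0.744399]): 1 − (1 − 0.764000)(1 − 0.744399) = 0.939678
Series (C1, [0.939678], and C5): 0.930000 × 0.939678 × 0.828000 = 0.723590
Parallel ([0.723590] and C6): 1 − (1 − 0.723590)(1 − 0.861000) = 0.9616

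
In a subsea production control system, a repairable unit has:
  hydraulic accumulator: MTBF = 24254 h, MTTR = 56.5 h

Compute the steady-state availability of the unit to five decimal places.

0.99768

A(hydraulic accumulator) = MTBF/(MTBF+MTTR) = 24254/(24254+56.5) = 0.99768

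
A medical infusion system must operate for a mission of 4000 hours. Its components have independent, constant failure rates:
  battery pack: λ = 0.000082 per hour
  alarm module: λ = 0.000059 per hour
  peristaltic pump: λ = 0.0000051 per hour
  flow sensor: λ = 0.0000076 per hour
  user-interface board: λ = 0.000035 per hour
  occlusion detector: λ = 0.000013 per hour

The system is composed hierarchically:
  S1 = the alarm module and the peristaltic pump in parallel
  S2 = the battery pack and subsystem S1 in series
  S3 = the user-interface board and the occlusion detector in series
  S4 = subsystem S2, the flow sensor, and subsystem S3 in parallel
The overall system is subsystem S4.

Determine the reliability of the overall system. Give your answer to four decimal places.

R(battery pack) = exp(−0.000082 × 4000) = 0.720363
R(alarm module) = exp(−0.000059 × 4000) = 0.789781
R(peristaltic pump) = exp(−0.0000051 × 4000) = 0.979807
R(flow sensor) = exp(−0.0000076 × 4000) = 0.970057
R(user-interface board) = exp(−0.000035 × 4000) = 0.869358
R(occlusion detector) = exp(−0.000013 × 4000) = 0.949329
Parallel (alarm module and peristaltic pump): 1 − (1 − 0.789781)(1 − 0.979807) = 0.995755
Series (battery pack and [0.995755]): 0.720363 × 0.995755 = 0.717305
Series (user-interface board and occlusion detector): 0.869358 × 0.949329 = 0.825307
Parallel ([0.717305], flow sensor, and [0.825307]): 1 − (1 − 0.717305)(1 − 0.970057)(1 − 0.825307) = 0.9985

0.9985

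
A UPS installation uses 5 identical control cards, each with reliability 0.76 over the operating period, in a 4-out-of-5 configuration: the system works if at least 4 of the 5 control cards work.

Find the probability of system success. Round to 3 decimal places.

0.654

R = Σ_{i=4}^{5} C(5,i) p^i (1−p)^{5−i} with p = 0.76
C(5,4)·0.76^4·0.24^1 = 0.40035
C(5,5)·0.76^5·0.24^0 = 0.25355
Sum = 0.654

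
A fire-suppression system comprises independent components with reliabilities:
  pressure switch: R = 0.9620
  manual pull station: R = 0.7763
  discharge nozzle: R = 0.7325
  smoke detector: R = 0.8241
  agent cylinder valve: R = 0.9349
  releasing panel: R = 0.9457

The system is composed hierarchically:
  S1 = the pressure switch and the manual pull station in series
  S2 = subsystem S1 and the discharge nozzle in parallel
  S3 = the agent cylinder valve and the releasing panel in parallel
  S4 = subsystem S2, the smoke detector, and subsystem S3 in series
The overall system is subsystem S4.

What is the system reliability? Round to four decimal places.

Series (pressure switch and manual pull station): 0.962000 × 0.776300 = 0.746801
Parallel ([0.746801] and discharge nozzle): 1 − (1 − 0.746801)(1 − 0.732500) = 0.932269
Parallel (agent cylinder valve and releasing panel): 1 − (1 − 0.934900)(1 − 0.945700) = 0.996465
Series ([0.932269], smoke detector, and [0.996465]): 0.932269 × 0.824100 × 0.996465 = 0.7656

0.7656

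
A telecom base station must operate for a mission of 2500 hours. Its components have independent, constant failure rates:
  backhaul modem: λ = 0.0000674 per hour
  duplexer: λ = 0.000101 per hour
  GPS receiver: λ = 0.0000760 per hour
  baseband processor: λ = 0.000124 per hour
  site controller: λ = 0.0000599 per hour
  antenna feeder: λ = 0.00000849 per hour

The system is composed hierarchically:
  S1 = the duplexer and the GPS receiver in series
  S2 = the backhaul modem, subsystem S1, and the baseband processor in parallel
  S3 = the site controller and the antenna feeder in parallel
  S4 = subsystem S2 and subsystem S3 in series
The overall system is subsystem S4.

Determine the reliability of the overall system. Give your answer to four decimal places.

R(backhaul modem) = exp(−0.0000674 × 2500) = 0.844931
R(duplexer) = exp(−0.000101 × 2500) = 0.776856
R(GPS receiver) = exp(−0.0000760 × 2500) = 0.826959
R(baseband processor) = exp(−0.000124 × 2500) = 0.733447
R(site controller) = exp(−0.0000599 × 2500) = 0.860923
R(antenna feeder) = exp(−0.00000849 × 2500) = 0.978999
Series (duplexer and GPS receiver): 0.776856 × 0.826959 = 0.642428
Parallel (backhaul modem, [0.642428], and baseband processor): 1 − (1 − 0.844931)(1 − 0.642428)(1 − 0.733447) = 0.985220
Parallel (site controller and antenna feeder): 1 − (1 − 0.860923)(1 − 0.978999) = 0.997079
Series ([0.985220] and [0.997079]): 0.985220 × 0.997079 = 0.9823

0.9823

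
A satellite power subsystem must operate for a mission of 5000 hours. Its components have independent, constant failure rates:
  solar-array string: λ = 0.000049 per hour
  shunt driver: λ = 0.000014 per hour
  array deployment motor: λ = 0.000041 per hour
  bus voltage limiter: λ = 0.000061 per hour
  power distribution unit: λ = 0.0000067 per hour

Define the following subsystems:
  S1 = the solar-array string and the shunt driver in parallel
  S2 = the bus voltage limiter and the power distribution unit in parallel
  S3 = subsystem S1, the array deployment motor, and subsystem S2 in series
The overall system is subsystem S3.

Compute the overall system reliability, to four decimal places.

0.7957

R(solar-array string) = exp(−0.000049 × 5000) = 0.782705
R(shunt driver) = exp(−0.000014 × 5000) = 0.932394
R(array deployment motor) = exp(−0.000041 × 5000) = 0.814647
R(bus voltage limiter) = exp(−0.000061 × 5000) = 0.737123
R(power distribution unit) = exp(−0.0000067 × 5000) = 0.967055
Parallel (solar-array string and shunt driver): 1 − (1 − 0.782705)(1 − 0.932394) = 0.985310
Parallel (bus voltage limiter and power distribution unit): 1 − (1 − 0.737123)(1 − 0.967055) = 0.991340
Series ([0.985310], array deployment motor, and [0.991340]): 0.985310 × 0.814647 × 0.991340 = 0.7957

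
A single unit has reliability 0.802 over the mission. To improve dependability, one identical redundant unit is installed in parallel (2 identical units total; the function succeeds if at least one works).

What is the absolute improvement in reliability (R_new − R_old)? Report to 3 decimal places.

R_before = 0.802
R_after = 1 − (1 − 0.802)^2 = 0.961
ΔR = 0.961 − 0.802 = 0.159

0.159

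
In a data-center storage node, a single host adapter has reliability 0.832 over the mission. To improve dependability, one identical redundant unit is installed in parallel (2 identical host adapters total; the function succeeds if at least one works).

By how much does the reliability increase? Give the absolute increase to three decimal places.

0.140

R_before = 0.832
R_after = 1 − (1 − 0.832)^2 = 0.972
ΔR = 0.972 − 0.832 = 0.140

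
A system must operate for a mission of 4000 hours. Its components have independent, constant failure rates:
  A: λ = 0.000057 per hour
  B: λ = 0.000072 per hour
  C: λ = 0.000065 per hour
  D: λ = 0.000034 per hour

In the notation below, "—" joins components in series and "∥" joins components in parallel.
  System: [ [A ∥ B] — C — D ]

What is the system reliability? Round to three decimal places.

0.639

R(A) = exp(−0.000057 × 4000) = 0.79612
R(B) = exp(−0.000072 × 4000) = 0.74976
R(C) = exp(−0.000065 × 4000) = 0.77105
R(D) = exp(−0.000034 × 4000) = 0.87284
Parallel (A and B): 1 − (1 − 0.79612)(1 − 0.74976) = 0.94898
Series ([0.94898], C, and D): 0.94898 × 0.77105 × 0.87284 = 0.639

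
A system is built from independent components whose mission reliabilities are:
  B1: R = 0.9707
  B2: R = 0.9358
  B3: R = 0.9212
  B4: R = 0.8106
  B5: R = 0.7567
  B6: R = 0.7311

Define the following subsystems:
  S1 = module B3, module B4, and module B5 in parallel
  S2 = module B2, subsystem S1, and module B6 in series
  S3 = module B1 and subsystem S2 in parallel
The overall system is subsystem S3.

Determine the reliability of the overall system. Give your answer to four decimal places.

0.9907

Parallel (B3, B4, and B5): 1 − (1 − 0.921200)(1 − 0.810600)(1 − 0.756700) = 0.996369
Series (B2, [0.996369], and B6): 0.935800 × 0.996369 × 0.731100 = 0.681679
Parallel (B1 and [0.681679]): 1 − (1 − 0.970700)(1 − 0.681679) = 0.9907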